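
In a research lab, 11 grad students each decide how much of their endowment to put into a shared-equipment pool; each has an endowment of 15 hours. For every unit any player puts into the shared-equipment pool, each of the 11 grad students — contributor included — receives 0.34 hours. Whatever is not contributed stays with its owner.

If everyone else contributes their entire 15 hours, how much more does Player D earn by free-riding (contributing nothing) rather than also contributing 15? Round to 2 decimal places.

9.90 hours

Switching from a contribution of 15 to 0 lets Player D keep an extra 15 hours, but lowers the shared-equipment pool by 15, which costs Player D their own share of that drop: 0.34 × 15 = 5.10.
Net gain = 15 − 5.10 = 9.90. The private return per contributed unit (0.34) is below 1, so free-riding is indeed the best response regardless of what the others do.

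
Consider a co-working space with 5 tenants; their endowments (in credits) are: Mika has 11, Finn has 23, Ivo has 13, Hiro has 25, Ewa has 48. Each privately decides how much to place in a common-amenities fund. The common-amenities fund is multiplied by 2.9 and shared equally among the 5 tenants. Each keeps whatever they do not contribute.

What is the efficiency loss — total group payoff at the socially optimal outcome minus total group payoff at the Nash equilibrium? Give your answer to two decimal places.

The private return per contributed unit is 2.9/5 = 0.5800 < 1 for every player regardless of endowment, so the Nash equilibrium is zero contribution and the group total is Σ E_j = 11 + 23 + 13 + 25 + 48 = 120.
Each contributed unit returns 2.900 to the group, so the social optimum is full contribution by everyone: group total = 2.900 × 120 = 348.00.
Efficiency loss = (2.900 − 1) × 120 = 228.00.

228.00 credits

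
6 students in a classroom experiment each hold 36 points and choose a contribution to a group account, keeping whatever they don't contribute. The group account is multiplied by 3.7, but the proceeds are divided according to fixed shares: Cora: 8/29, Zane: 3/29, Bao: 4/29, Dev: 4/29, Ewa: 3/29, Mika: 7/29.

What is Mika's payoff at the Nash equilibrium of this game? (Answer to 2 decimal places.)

Each unit j contributes comes back to j as 3.7 × (j's share), so j prefers to contribute only if that share exceeds 1/3.7 = 0.2703; otherwise keeping the unit dominates.
The only share above 0.2703 is Cora's 8/29, contributing 36; the remaining 5 contribute 0. Total contributed: 36.
Mika keeps 36 and receives 3.7 × 36 × 7/29 = 32.15 from the group account, for a payoff of 68.15.

68.15 points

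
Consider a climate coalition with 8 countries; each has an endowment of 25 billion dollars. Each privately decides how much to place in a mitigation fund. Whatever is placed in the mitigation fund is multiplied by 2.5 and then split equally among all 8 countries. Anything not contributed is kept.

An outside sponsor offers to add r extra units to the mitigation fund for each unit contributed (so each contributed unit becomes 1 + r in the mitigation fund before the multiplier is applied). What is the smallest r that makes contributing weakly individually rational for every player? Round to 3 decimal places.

2.200

With matching at rate r, one contributed unit becomes (1 + r) in the mitigation fund and returns 2.5 × (1 + r) / 8 to the contributor.
Setting this equal to 1: 1 + r = 8/2.5 = 3.2000.
So the minimum matching rate is r = 3.2000 − 1 = 2.200.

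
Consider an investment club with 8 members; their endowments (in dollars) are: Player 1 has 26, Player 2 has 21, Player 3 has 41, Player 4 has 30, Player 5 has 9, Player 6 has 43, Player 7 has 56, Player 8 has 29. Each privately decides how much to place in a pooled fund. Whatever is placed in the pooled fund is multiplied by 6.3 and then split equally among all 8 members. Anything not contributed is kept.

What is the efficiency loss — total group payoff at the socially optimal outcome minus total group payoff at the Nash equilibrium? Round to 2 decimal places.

1351.50 dollars

The private return per contributed unit is 6.3/8 = 0.7875 < 1 for every player regardless of endowment, so the Nash equilibrium is zero contribution and the group total is Σ E_j = 26 + 21 + 41 + 30 + 9 + 43 + 56 + 29 = 255.
Each contributed unit returns 6.300 to the group, so the social optimum is full contribution by everyone: group total = 6.300 × 255 = 1606.50.
Efficiency loss = (6.300 − 1) × 255 = 1351.50.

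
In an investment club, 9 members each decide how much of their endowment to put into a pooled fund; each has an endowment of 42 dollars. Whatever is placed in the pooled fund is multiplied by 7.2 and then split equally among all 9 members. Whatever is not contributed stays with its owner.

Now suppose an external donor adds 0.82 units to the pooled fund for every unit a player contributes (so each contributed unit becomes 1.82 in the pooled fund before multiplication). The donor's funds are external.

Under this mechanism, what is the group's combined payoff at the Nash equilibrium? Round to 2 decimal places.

The effective private return per unit is now 7.2 × 1.82 / 9 = 1.4560 > 1, so every player's dominant strategy flips to full contribution.
So the Nash equilibrium is full contribution by all 9; the group earns 7.2 × 1.82 × 378 = 4953.31.

4953.31 dollars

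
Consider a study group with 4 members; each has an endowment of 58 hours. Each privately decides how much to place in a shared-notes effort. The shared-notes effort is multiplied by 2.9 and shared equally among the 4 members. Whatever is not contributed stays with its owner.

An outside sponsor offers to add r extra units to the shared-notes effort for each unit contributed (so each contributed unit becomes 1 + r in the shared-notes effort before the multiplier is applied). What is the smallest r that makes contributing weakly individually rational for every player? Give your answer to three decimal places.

With matching at rate r, one contributed unit becomes (1 + r) in the shared-notes effort and returns 2.9 × (1 + r) / 4 to the contributor.
Setting this equal to 1: 1 + r = 4/2.9 = 1.3793.
So the minimum matching rate is r = 1.3793 − 1 = 0.379.

0.379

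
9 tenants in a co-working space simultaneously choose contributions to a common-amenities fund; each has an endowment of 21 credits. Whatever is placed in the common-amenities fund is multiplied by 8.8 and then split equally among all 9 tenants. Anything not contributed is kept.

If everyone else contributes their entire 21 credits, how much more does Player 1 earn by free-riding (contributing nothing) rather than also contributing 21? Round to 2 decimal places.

0.47 credits

Switching from a contribution of 21 to 0 lets Player 1 keep an extra 21 credits, but lowers the common-amenities fund by 21, which costs Player 1 their own share of that drop: 8.8/9 × 21 = 20.53.
Net gain = 21 − 20.53 = 0.47. The private return per contributed unit (0.9778) is below 1, so free-riding is indeed the best response regardless of what the others do.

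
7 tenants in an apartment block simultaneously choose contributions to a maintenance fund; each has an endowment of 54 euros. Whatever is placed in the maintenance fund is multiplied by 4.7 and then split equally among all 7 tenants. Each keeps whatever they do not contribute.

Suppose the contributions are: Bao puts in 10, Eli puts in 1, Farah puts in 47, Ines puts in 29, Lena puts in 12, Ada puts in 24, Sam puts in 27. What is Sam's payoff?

127.71 euros

Total contributed: 10 + 1 + 47 + 29 + 12 + 24 + 27 = 150.
Each receives 4.7 × 150 / 7 = 100.71 from the maintenance fund.
Sam keeps 54 − 27 = 27, so Sam's payoff is 27 + 100.71 = 127.71.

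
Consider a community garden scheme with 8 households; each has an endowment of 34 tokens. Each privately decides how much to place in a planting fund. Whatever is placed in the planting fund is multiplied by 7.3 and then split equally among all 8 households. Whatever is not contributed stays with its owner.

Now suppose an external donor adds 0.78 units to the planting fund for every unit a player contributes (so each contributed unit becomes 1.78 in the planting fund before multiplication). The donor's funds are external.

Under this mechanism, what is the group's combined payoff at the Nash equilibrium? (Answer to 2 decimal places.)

Under the mechanism each unit contributed yields 7.3 × 1.78 / 8 = 1.6243 back to its contributor per unit of net cost, which exceeds 1, making full contribution the dominant choice for everyone.
So the Nash equilibrium is full contribution by all 8; the group earns 7.3 × 1.78 × 272 = 3534.37.

3534.37 tokens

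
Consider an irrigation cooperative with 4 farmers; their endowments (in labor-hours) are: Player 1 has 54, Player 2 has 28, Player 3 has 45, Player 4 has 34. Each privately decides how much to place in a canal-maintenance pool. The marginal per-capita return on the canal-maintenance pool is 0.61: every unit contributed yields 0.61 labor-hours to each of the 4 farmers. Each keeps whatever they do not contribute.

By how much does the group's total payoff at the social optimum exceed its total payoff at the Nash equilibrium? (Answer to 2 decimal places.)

231.84 labor-hours

The private return per contributed unit is 0.61 < 1 for everyone, so the Nash equilibrium is zero contribution and the group total is Σ E_j = 54 + 28 + 45 + 34 = 161.
Each contributed unit returns 2.440 to the group, so the social optimum is full contribution by everyone: group total = 2.440 × 161 = 392.84.
Efficiency loss = (2.440 − 1) × 161 = 231.84.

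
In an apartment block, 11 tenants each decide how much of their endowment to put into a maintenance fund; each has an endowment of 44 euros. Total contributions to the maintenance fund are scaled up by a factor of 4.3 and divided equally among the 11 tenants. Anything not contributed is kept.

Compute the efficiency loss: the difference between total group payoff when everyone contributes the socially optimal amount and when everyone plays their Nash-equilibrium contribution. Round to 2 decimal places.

1597.20 euros

Each contributed unit returns 4.3/11 = 0.3909 to its contributor — below 1 — so contributing 0 is dominant for every player. At the Nash equilibrium everyone keeps their 44, and the group total is 11 × 44 = 484.
Each contributed unit returns 4.300 to the group as a whole (0.3909 to each of 11 players), which exceeds 1, so the social optimum is full contribution: group total = 4.300 × 484 = 2081.20.
Efficiency loss = 2081.20 − 484 = 1597.20.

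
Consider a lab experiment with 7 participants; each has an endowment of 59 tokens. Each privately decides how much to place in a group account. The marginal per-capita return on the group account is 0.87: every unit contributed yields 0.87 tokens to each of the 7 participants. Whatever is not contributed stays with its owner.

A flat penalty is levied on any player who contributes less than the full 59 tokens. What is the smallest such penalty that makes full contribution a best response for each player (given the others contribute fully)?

7.67 tokens

Given the others contribute fully, the best deviation is to contribute 0 (any partial contribution still incurs the fine and gives up units whose private return 0.87 is below 1).
Deviating from 59 to 0 saves 59 tokens but forfeits the deviator's share of the drop in the group account: 0.87 × 59 = 51.33.
So the deviation gain is 59 − 51.33 = 7.67, and the fine must be at least 7.67 tokens to wipe it out.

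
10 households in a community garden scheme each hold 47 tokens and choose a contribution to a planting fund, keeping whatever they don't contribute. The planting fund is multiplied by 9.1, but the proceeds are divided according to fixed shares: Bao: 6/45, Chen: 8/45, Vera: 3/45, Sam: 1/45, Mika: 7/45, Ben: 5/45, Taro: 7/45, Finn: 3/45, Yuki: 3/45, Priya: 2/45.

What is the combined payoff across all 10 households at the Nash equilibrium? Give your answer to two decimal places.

A player with share s gets back 9.1·s per unit contributed, so full contribution is dominant for anyone with s > 1/9.1 = 0.1099 and zero contribution is dominant for anyone below.
Bao, Chen, Mika, Ben and Taro clear that bar, contributing 47 each; the remaining 5 contribute 0. Total contributed: 235.
The planting fund pays out 9.1 × 235 = 2138.50 in total (split across the unequal shares, but the aggregate is all that matters for the group sum).
The 5 free-riders keep 47 each, adding 235. Group total = 235 + 2138.50 = 2373.50.

2373.50 tokens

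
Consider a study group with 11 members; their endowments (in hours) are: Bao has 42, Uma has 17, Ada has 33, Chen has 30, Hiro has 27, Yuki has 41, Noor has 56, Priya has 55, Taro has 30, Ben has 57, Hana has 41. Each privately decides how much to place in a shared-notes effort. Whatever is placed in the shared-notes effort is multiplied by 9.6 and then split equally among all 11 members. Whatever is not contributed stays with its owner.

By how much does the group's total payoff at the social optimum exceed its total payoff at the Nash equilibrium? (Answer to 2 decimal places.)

3689.40 hours

The private return per contributed unit is 9.6/11 = 0.8727 < 1 for every player regardless of endowment, so the Nash equilibrium is zero contribution and the group total is Σ E_j = 42 + 17 + 33 + 30 + 27 + 41 + 56 + 55 + 30 + 57 + 41 = 429.
Each contributed unit returns 9.600 to the group, so the social optimum is full contribution by everyone: group total = 9.600 × 429 = 4118.40.
Efficiency loss = (9.600 − 1) × 429 = 3689.40.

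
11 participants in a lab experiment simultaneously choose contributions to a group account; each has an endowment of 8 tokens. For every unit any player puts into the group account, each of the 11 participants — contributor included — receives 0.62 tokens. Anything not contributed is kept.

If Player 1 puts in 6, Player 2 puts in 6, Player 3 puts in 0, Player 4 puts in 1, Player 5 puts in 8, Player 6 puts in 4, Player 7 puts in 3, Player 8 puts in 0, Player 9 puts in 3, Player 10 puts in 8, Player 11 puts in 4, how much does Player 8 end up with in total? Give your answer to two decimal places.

34.66 tokens

Total contributed: 6 + 6 + 0 + 1 + 8 + 4 + 3 + 0 + 3 + 8 + 4 = 43.
Each receives 0.62 × 43 = 26.66 from the group account.
Player 8 keeps 8 − 0 = 8, so Player 8's payoff is 8 + 26.66 = 34.66.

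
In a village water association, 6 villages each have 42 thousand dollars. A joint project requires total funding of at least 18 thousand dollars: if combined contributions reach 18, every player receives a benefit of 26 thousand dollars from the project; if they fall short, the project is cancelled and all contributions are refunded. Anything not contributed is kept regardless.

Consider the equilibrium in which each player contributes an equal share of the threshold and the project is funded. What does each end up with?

65 thousand dollars

Equal share of the threshold: 18/6 = 3.
At this profile no one gains by cutting their contribution: any cut drops the total below 18, the project is cancelled, contributions are refunded, and the deviator ends with 42, which is less than 42 − 3 + 26 = 65. Contributing more than 3 just wastes the excess. So contributing exactly 3 is a best response.
Each player's payoff: 42 − 3 + 26 = 65.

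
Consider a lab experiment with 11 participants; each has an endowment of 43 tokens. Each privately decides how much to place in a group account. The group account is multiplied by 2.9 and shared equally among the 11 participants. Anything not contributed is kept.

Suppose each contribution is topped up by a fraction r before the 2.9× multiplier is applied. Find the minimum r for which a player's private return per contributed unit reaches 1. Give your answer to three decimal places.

2.793

With matching at rate r, one contributed unit becomes (1 + r) in the group account and returns 2.9 × (1 + r) / 11 to the contributor.
Setting this equal to 1: 1 + r = 11/2.9 = 3.7931.
So the minimum matching rate is r = 3.7931 − 1 = 2.793.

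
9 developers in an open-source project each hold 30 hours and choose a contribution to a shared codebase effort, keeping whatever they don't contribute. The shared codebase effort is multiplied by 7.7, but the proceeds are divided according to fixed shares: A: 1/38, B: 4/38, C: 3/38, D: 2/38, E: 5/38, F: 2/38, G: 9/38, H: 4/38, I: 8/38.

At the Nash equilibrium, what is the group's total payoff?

A player with share s gets back 7.7·s per unit contributed, so full contribution is dominant for anyone with s > 1/7.7 = 0.1299 and zero contribution is dominant for anyone below.
E, G and I clear that bar, contributing 30 each; the remaining 6 contribute 0. Total contributed: 90.
The shared codebase effort pays out 7.7 × 90 = 693.00 in total (split across the unequal shares, but the aggregate is all that matters for the group sum).
The 6 free-riders keep 30 each, adding 180. Group total = 180 + 693.00 = 873.00.

873.00 hours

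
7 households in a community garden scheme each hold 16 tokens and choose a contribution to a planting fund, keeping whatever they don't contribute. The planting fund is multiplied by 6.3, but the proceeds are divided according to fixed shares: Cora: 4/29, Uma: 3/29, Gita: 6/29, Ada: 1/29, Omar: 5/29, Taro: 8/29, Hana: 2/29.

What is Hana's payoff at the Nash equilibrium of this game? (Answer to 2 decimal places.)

36.86 tokens

Each unit j contributes comes back to j as 6.3 × (j's share), so j prefers to contribute only if that share exceeds 1/6.3 = 0.1587; otherwise keeping the unit dominates.
Gita, Omar and Taro clear that bar, contributing 16 each; the remaining 4 contribute 0. Total contributed: 48.
Hana keeps 16 and receives 6.3 × 48 × 2/29 = 20.86 from the planting fund, for a payoff of 36.86.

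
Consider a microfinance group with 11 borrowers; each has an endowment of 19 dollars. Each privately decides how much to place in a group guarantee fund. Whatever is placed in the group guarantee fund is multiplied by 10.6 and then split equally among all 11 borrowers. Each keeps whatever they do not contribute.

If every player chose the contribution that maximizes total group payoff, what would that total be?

Each contributed unit returns 10.600 to the group as a whole (0.9636 to each of 11 players), which exceeds 1, so the social optimum is full contribution: group total = 10.600 × 209 = 2215.40.

2215.40 dollars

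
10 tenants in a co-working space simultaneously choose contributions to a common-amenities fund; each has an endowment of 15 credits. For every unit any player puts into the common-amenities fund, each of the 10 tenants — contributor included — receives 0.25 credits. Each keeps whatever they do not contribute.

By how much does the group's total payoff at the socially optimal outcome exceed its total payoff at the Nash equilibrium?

The private return per contributed unit is 0.25 < 1, so contributing 0 is dominant for every player. At the Nash equilibrium everyone keeps their 15, and the group total is 10 × 15 = 150.
Each contributed unit returns 2.500 to the group as a whole (0.25 to each of 10 players), which exceeds 1, so the social optimum is full contribution: group total = 2.500 × 150 = 375.00.
Efficiency loss = 375.00 − 150 = 225.00.

225.00 credits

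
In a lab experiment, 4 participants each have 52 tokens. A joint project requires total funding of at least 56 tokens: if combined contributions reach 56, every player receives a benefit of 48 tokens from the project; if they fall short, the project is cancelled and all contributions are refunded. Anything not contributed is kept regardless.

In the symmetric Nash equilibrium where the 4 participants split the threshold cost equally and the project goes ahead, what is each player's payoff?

86 tokens

Equal share of the threshold: 56/4 = 14.
At this profile no one gains by cutting their contribution: any cut drops the total below 56, the project is cancelled, contributions are refunded, and the deviator ends with 52, which is less than 52 − 14 + 48 = 86. Contributing more than 14 just wastes the excess. So contributing exactly 14 is a best response.
Each player's payoff: 52 − 14 + 48 = 86.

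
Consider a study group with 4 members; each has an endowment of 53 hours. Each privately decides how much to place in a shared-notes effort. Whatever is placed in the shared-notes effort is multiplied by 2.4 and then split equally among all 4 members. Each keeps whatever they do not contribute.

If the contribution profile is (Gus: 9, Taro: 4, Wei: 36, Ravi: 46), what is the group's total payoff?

345.00 hours

Total contributed: 9 + 4 + 36 + 46 = 95; total kept: 4 × 53 − 95 = 117.
The shared-notes effort pays out 2.4 × 95 = 228.00 in aggregate.
Group total = 117 + 228.00 = 345.00.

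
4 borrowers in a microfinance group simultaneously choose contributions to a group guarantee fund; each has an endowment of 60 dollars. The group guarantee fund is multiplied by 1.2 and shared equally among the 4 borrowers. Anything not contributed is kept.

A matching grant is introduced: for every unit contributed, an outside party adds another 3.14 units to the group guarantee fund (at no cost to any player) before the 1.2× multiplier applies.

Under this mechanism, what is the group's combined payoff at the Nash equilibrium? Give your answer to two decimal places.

1192.32 dollars

Under the mechanism each unit contributed yields 1.2 × 4.14 / 4 = 1.2420 back to its contributor per unit of net cost, which exceeds 1, making full contribution the dominant choice for everyone.
So the Nash equilibrium is full contribution by all 4; the group earns 1.2 × 4.14 × 240 = 1192.32.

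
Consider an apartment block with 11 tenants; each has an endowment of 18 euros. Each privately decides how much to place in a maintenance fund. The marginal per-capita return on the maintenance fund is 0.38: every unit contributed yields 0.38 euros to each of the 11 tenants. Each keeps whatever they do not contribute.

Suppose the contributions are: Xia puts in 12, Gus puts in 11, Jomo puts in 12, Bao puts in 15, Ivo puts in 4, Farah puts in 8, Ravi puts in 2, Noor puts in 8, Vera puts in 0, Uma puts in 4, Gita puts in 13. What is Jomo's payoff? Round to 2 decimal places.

Total contributed: 12 + 11 + 12 + 15 + 4 + 8 + 2 + 8 + 0 + 4 + 13 = 89.
Each receives 0.38 × 89 = 33.82 from the maintenance fund.
Jomo keeps 18 − 12 = 6, so Jomo's payoff is 6 + 33.82 = 39.82.

39.82 euros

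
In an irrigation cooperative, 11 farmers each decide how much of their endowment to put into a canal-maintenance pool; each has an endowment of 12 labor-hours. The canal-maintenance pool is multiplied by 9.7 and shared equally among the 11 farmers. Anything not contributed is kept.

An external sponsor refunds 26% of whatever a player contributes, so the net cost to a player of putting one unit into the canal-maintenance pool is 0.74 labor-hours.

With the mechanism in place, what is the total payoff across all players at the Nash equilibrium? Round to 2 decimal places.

1314.72 labor-hours

Under the mechanism each unit contributed yields (9.7/11) / 0.74 = 1.1916 back to its contributor per unit of net cost, which exceeds 1, making full contribution the dominant choice for everyone.
So the Nash equilibrium is full contribution by all 11; the group earns 11 × (12 × 0.26 + 9.7 × 12) = 1314.72.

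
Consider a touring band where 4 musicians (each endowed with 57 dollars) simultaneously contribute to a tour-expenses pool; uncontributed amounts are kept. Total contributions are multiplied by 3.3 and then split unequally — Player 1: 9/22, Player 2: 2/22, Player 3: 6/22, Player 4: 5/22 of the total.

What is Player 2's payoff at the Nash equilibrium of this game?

A player with share s gets back 3.3·s per unit contributed, so full contribution is dominant for anyone with s > 1/3.3 = 0.3030 and zero contribution is dominant for anyone below.
The only share above 0.3030 is Player 1's 9/22, contributing 57; the remaining 3 contribute 0. Total contributed: 57.
Player 2 keeps 57 and receives 3.3 × 57 × 2/22 = 17.10 from the tour-expenses pool, for a payoff of 74.10.

74.10 dollars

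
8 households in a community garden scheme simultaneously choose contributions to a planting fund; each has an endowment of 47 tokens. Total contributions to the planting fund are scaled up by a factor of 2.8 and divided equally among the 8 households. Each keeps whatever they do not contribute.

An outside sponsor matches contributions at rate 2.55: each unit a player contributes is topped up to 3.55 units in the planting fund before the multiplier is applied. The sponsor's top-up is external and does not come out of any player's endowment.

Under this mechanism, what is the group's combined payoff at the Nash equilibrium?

3737.44 tokens

The effective private return per unit is now 2.8 × 3.55 / 8 = 1.2425 > 1, so every player's dominant strategy flips to full contribution.
So the Nash equilibrium is full contribution by all 8; the group earns 2.8 × 3.55 × 376 = 3737.44.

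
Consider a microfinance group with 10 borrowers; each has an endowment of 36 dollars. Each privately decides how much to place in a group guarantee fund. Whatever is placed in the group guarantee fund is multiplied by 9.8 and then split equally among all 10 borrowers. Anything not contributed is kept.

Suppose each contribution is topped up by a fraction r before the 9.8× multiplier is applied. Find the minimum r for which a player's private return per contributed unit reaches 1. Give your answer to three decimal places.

With matching at rate r, one contributed unit becomes (1 + r) in the group guarantee fund and returns 9.8 × (1 + r) / 10 to the contributor.
Setting this equal to 1: 1 + r = 10/9.8 = 1.0204.
So the minimum matching rate is r = 1.0204 − 1 = 0.020.

0.020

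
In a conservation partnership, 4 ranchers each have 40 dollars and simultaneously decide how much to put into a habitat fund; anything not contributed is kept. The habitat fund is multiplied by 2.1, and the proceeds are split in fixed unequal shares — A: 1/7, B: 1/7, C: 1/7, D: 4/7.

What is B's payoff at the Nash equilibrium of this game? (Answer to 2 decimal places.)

52.00 dollars

Each unit j contributes comes back to j as 2.1 × (j's share), so j prefers to contribute only if that share exceeds 1/2.1 = 0.4762; otherwise keeping the unit dominates.
Only D (4/7) clears that bar, contributing 40; the remaining 3 contribute 0. Total contributed: 40.
B keeps 40 and receives 2.1 × 40 × 1/7 = 12.00 from the habitat fund, for a payoff of 52.00.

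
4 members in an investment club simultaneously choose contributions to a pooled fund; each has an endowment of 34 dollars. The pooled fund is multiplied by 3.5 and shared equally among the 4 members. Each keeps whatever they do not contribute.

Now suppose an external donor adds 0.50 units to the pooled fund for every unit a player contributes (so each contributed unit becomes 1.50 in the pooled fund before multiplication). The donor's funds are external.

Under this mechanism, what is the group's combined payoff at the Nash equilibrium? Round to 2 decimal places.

With the mechanism, a contributed unit returns 3.5 × 1.50 / 4 = 1.3125 per unit of net cost to the contributor — now above 1 — so contributing fully is weakly dominant for every player.
At the Nash equilibrium everyone contributes 34. Group total payoff = 3.5 × 1.50 × 136 = 714.00.

714.00 dollars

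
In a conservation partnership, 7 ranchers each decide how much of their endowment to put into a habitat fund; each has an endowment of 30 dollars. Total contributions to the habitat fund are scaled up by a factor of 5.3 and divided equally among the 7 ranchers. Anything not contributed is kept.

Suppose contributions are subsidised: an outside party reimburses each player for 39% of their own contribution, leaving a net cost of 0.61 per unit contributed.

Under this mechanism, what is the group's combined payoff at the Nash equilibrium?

1194.90 dollars

Under the mechanism each unit contributed yields (5.3/7) / 0.61 = 1.2412 back to its contributor per unit of net cost, which exceeds 1, making full contribution the dominant choice for everyone.
So the Nash equilibrium is full contribution by all 7; the group earns 7 × (30 × 0.39 + 5.3 × 30) = 1194.90.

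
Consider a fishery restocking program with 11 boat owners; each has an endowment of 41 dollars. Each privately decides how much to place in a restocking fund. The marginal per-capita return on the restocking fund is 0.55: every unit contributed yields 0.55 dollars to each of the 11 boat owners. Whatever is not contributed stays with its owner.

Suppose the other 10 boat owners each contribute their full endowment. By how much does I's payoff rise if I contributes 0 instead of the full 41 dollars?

Switching from a contribution of 41 to 0 lets I keep an extra 41 dollars, but lowers the restocking fund by 41, which costs I their own share of that drop: 0.55 × 41 = 22.55.
Net gain = 41 − 22.55 = 18.45. The private return per contributed unit (0.55) is below 1, so free-riding is indeed the best response regardless of what the others do.

18.45 dollars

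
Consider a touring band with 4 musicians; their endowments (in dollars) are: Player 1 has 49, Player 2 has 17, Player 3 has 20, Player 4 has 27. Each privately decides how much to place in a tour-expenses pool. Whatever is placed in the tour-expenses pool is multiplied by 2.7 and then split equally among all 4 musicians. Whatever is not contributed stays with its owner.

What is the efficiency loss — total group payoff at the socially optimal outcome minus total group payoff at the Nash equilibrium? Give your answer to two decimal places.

192.10 dollars

The private return per contributed unit is 2.7/4 = 0.6750 < 1 for every player regardless of endowment, so the Nash equilibrium is zero contribution and the group total is Σ E_j = 49 + 17 + 20 + 27 = 113.
Each contributed unit returns 2.700 to the group, so the social optimum is full contribution by everyone: group total = 2.700 × 113 = 305.10.
Efficiency loss = (2.700 − 1) × 113 = 192.10.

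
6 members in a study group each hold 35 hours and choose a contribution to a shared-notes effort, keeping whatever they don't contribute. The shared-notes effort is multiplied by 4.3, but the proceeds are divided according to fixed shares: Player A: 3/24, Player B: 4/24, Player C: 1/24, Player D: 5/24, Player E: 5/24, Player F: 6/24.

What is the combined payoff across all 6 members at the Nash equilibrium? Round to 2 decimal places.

325.50 hours

A player with share s gets back 4.3·s per unit contributed, so full contribution is dominant for anyone with s > 1/4.3 = 0.2326 and zero contribution is dominant for anyone below.
Only Player F (6/24) clears that bar, contributing 35; the remaining 5 contribute 0. Total contributed: 35.
The shared-notes effort pays out 4.3 × 35 = 150.50 in total (split across the unequal shares, but the aggregate is all that matters for the group sum).
The 5 free-riders keep 35 each, adding 175. Group total = 175 + 150.50 = 325.50.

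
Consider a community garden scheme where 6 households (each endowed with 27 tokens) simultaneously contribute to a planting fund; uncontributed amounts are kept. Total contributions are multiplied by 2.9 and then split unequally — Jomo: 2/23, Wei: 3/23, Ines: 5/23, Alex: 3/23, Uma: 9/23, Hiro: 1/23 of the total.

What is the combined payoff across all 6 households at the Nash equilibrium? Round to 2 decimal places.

213.30 tokens

For player j, contributing a unit is worthwhile iff 2.9 × (j's share) ≥ 1, i.e. iff j's share is at least 0.3448.
Only Uma (9/23) clears that bar, contributing 27; the remaining 5 contribute 0. Total contributed: 27.
The planting fund pays out 2.9 × 27 = 78.30 in total (split across the unequal shares, but the aggregate is all that matters for the group sum).
The 5 free-riders keep 27 each, adding 135. Group total = 135 + 78.30 = 213.30.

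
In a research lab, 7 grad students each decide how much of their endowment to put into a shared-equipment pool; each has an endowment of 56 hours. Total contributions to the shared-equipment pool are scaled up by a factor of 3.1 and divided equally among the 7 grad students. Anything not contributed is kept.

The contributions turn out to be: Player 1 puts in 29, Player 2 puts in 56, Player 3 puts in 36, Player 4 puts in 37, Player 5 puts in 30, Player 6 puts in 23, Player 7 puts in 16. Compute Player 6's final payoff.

133.53 hours

Total contributed: 29 + 56 + 36 + 37 + 30 + 23 + 16 = 227.
Each receives 3.1 × 227 / 7 = 100.53 from the shared-equipment pool.
Player 6 keeps 56 − 23 = 33, so Player 6's payoff is 33 + 100.53 = 133.53.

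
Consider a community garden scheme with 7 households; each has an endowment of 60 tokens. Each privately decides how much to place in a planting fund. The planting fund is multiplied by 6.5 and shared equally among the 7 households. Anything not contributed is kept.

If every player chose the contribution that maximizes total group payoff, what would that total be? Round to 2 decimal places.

2730.00 tokens

Each contributed unit returns 6.500 to the group as a whole (0.9286 to each of 7 players), which exceeds 1, so the social optimum is full contribution: group total = 6.500 × 420 = 2730.00.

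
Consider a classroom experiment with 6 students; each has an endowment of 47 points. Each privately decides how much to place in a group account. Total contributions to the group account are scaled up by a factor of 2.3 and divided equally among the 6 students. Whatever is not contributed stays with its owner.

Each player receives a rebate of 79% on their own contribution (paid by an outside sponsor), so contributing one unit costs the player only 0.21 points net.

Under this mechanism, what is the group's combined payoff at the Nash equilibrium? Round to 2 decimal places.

With the mechanism, a contributed unit returns (2.3/6) / 0.21 = 1.8254 per unit of net cost to the contributor — now above 1 — so contributing fully is weakly dominant for every player.
So the Nash equilibrium is full contribution by all 6; the group earns 6 × (47 × 0.79 + 2.3 × 47) = 871.38.

871.38 points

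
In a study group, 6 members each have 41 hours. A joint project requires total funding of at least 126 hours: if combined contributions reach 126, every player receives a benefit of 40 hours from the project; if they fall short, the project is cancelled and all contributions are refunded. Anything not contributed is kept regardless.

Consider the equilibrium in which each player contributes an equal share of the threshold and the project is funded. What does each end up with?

Equal share of the threshold: 126/6 = 21.
At this profile no one gains by cutting their contribution: any cut drops the total below 126, the project is cancelled, contributions are refunded, and the deviator ends with 41, which is less than 41 − 21 + 40 = 60. Contributing more than 21 just wastes the excess. So contributing exactly 21 is a best response.
Each player's payoff: 41 − 21 + 40 = 60.

60 hours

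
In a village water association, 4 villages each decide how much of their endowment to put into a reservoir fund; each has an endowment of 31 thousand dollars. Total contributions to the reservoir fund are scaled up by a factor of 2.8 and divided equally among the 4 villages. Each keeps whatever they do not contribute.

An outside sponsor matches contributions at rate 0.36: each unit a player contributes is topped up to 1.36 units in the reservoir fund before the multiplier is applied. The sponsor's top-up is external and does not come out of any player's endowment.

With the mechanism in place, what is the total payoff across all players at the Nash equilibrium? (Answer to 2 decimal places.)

The effective private return is 2.8 × 1.36 / 4 = 0.9520, which is still under 1, so the mechanism doesn't change anyone's dominant strategy: zero contribution.
At the Nash equilibrium no one contributes; group total payoff = 4 × 31 = 124.

124.00 thousand dollars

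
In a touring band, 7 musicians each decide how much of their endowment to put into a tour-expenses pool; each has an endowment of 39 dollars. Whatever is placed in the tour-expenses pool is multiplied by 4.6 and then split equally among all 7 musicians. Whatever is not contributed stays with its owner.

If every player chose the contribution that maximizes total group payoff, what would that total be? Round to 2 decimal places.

Each contributed unit returns 4.600 to the group as a whole (0.6571 to each of 7 players), which exceeds 1, so the social optimum is full contribution: group total = 4.600 × 273 = 1255.80.

1255.80 dollars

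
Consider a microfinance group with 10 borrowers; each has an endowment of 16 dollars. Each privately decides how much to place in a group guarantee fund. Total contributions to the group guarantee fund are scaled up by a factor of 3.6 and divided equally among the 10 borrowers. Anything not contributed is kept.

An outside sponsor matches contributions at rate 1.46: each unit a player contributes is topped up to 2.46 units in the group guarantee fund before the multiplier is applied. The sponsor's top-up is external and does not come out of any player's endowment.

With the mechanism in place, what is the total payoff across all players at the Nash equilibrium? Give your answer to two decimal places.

The effective private return is 3.6 × 2.46 / 10 = 0.8856, which is still under 1, so the mechanism doesn't change anyone's dominant strategy: zero contribution.
At the Nash equilibrium no one contributes; group total payoff = 10 × 16 = 160.

160.00 dollars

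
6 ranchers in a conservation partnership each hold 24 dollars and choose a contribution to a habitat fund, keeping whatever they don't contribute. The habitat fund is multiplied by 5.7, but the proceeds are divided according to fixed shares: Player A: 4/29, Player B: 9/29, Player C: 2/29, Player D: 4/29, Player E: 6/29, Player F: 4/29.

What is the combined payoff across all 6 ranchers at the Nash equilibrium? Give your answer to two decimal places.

369.60 dollars

Player j's private return per contributed unit is 5.7 × (j's share). Contributing is weakly dominant for j when that share is at least 1/5.7 = 0.1754, and contributing 0 is dominant otherwise.
The shares above 0.1754 belong to Player B and Player E, contributing 24 each; the remaining 4 contribute 0. Total contributed: 48.
The habitat fund pays out 5.7 × 48 = 273.60 in total (split across the unequal shares, but the aggregate is all that matters for the group sum).
The 4 free-riders keep 24 each, adding 96. Group total = 96 + 273.60 = 369.60.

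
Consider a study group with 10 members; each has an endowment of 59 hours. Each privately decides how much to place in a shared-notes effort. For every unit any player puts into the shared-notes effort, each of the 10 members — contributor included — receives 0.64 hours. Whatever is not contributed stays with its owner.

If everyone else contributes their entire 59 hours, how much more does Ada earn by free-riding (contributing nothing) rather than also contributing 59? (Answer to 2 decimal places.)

Switching from a contribution of 59 to 0 lets Ada keep an extra 59 hours, but lowers the shared-notes effort by 59, which costs Ada their own share of that drop: 0.64 × 59 = 37.76.
Net gain = 59 − 37.76 = 21.24. The private return per contributed unit (0.64) is below 1, so free-riding is indeed the best response regardless of what the others do.

21.24 hours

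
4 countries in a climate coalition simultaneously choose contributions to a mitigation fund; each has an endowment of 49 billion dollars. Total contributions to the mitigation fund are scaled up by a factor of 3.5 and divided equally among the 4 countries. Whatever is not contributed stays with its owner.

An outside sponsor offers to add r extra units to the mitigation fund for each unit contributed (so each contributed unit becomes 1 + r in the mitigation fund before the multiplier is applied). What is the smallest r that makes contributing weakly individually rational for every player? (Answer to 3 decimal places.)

0.143

With matching at rate r, one contributed unit becomes (1 + r) in the mitigation fund and returns 3.5 × (1 + r) / 4 to the contributor.
Setting this equal to 1: 1 + r = 4/3.5 = 1.1429.
So the minimum matching rate is r = 1.1429 − 1 = 0.143.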